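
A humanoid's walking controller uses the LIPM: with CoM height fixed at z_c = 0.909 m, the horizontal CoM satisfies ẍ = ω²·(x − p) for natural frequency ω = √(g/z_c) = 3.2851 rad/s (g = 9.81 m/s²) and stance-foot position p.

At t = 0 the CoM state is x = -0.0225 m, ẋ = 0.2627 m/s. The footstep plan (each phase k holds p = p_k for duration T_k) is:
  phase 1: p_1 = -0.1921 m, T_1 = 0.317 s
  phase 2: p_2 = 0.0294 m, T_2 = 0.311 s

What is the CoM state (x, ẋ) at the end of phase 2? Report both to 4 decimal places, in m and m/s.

x = 0.6696, ẋ = 2.3277

phase 1: p=-0.1921, T=0.317, ωT=1.041377, cosh=1.593042, sinh=1.240073; start (x,ẋ)=(-0.022500, 0.262700) → end (x,ẋ)=(0.177245, 1.109402)
phase 2: p=0.0294, T=0.311, ωT=1.021666, cosh=1.568907, sinh=1.208912; start (x,ẋ)=(0.177245, 1.109402) → end (x,ẋ)=(0.669613, 2.327700)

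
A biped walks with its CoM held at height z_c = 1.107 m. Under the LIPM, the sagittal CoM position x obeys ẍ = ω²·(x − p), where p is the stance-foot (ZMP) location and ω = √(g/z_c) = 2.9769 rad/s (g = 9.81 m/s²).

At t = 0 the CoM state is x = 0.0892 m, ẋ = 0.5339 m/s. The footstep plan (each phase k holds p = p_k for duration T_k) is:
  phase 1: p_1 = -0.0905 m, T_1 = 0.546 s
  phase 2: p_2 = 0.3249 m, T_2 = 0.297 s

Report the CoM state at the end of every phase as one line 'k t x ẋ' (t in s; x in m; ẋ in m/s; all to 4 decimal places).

1 0.5460 0.8216 2.7150
2 0.8430 1.9443 5.3315

phase 1: p=-0.0905, T=0.546, ωT=1.625387, cosh=2.638611, sinh=2.441776; start (x,ẋ)=(0.089200, 0.533900) → end (x,ẋ)=(0.821585, 2.714980)
phase 2: p=0.3249, T=0.297, ωT=0.884139, cosh=1.416985, sinh=1.003915; start (x,ẋ)=(0.821585, 2.714980) → end (x,ẋ)=(1.944282, 5.331456)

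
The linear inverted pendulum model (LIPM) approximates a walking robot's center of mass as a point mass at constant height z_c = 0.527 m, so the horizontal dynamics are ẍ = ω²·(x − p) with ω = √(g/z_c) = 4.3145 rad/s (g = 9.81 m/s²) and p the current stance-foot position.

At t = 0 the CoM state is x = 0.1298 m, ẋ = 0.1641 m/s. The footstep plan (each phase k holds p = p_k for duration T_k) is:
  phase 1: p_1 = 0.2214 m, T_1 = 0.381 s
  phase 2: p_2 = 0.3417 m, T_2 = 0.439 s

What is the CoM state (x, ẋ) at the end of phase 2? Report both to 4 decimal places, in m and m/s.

phase 1: p=0.2214, T=0.381, ωT=1.643825, cosh=2.684081, sinh=2.490842; start (x,ẋ)=(0.129800, 0.164100) → end (x,ẋ)=(0.070276, -0.543943)
phase 2: p=0.3417, T=0.439, ωT=1.894065, cosh=3.398397, sinh=3.247938; start (x,ẋ)=(0.070276, -0.543943) → end (x,ẋ)=(-0.990184, -5.652059)

x = -0.9902, ẋ = -5.6521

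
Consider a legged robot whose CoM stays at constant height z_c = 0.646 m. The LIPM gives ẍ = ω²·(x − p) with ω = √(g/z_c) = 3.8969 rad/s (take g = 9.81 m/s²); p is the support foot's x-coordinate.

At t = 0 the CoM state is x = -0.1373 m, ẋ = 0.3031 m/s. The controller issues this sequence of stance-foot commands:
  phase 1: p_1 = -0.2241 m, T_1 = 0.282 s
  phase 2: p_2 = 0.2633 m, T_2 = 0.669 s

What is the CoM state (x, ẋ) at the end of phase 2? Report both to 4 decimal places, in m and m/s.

x = 0.2895, ẋ = 0.2412

phase 1: p=-0.2241, T=0.282, ωT=1.098926, cosh=1.667085, sinh=1.333856; start (x,ẋ)=(-0.137300, 0.303100) → end (x,ẋ)=(0.024350, 0.956471)
phase 2: p=0.2633, T=0.669, ωT=2.607026, cosh=6.816211, sinh=6.742458; start (x,ẋ)=(0.024350, 0.956471) → end (x,ẋ)=(0.289463, 0.241175)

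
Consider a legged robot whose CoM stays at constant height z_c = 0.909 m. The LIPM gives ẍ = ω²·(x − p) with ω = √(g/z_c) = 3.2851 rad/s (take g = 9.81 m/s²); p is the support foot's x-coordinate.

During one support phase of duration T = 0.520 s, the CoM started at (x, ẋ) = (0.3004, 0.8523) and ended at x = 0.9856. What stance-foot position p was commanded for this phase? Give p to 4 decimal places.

ωT = 3.2851·0.520 = 1.708252; cosh(ωT) = 2.850244, sinh(ωT) = 2.669062
x(T) = p + (x₀−p)·cosh(ωT) + (ẋ₀/ω)·sinh(ωT) ⇒ p·(1 − cosh) = x(T) − x₀·cosh − (ẋ₀/ω)·sinh
numerator   = 0.9856 − (0.3004)·2.850244 − (0.8523/3.2851)·2.669062 = -0.563086
denominator = 1 − 2.850244 = -1.850244
p = -0.563086 / -1.850244 = 0.3043

p = 0.3043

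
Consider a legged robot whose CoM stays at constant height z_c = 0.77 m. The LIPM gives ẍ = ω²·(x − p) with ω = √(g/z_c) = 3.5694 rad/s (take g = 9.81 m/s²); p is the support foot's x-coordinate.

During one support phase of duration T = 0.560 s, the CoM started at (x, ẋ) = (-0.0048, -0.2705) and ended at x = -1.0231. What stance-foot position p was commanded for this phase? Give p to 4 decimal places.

ωT = 3.5694·0.560 = 1.998864; cosh(ωT) = 3.758078, sinh(ωT) = 3.622589
x(T) = p + (x₀−p)·cosh(ωT) + (ẋ₀/ω)·sinh(ωT) ⇒ p·(1 − cosh) = x(T) − x₀·cosh − (ẋ₀/ω)·sinh
numerator   = -1.0231 − (-0.0048)·3.758078 − (-0.2705/3.5694)·3.622589 = -0.730530
denominator = 1 − 3.758078 = -2.758078
p = -0.730530 / -2.758078 = 0.2649

p = 0.2649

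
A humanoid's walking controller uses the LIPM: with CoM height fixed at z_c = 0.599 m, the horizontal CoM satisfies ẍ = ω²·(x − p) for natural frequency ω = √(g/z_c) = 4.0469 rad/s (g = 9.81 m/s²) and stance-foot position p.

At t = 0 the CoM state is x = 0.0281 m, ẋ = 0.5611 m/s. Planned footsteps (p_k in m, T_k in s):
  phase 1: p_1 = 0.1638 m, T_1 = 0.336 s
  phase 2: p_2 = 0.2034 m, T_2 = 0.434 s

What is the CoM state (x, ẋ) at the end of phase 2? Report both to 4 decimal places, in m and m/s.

phase 1: p=0.1638, T=0.336, ωT=1.359758, cosh=2.075987, sinh=1.819265; start (x,ẋ)=(0.028100, 0.561100) → end (x,ẋ)=(0.134328, 0.165761)
phase 2: p=0.2034, T=0.434, ωT=1.756355, cosh=2.981980, sinh=2.809307; start (x,ẋ)=(0.134328, 0.165761) → end (x,ẋ)=(0.112499, -0.290978)

x = 0.1125, ẋ = -0.2910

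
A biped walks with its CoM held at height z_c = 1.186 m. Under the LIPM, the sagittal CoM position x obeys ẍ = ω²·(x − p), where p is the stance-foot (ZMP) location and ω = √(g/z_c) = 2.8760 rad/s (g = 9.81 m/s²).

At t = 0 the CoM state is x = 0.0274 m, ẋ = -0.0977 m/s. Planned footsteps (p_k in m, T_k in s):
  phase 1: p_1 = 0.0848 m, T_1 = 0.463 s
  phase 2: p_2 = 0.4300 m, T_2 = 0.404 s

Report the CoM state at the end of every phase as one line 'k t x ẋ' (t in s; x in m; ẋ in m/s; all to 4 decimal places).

1 0.4630 -0.0913 -0.4887
2 0.8670 -0.7296 -3.0187

phase 1: p=0.0848, T=0.463, ωT=1.331588, cosh=2.025555, sinh=1.761497; start (x,ẋ)=(0.027400, -0.097700) → end (x,ẋ)=(-0.091306, -0.488689)
phase 2: p=0.4300, T=0.404, ωT=1.161904, cosh=1.754451, sinh=1.441561; start (x,ẋ)=(-0.091306, -0.488689) → end (x,ẋ)=(-0.729556, -3.018681)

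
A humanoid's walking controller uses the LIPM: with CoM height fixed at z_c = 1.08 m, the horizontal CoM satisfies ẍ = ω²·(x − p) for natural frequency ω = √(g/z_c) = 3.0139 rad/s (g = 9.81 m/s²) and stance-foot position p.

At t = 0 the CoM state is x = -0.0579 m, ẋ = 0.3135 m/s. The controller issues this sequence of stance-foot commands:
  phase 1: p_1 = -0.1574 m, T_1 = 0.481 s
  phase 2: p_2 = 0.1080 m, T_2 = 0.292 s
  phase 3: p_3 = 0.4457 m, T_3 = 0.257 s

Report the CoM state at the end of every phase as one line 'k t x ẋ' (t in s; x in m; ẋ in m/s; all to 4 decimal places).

1 0.4810 0.2757 1.3086
2 0.7730 0.7784 2.3536
3 1.0300 1.5505 3.9524

phase 1: p=-0.1574, T=0.481, ωT=1.449686, cosh=2.248210, sinh=2.013566; start (x,ẋ)=(-0.057900, 0.313500) → end (x,ẋ)=(0.275744, 1.308648)
phase 2: p=0.1080, T=0.292, ωT=0.880059, cosh=1.412900, sinh=0.998141; start (x,ẋ)=(0.275744, 1.308648) → end (x,ẋ)=(0.778403, 2.353613)
phase 3: p=0.4457, T=0.257, ωT=0.774572, cosh=1.315282, sinh=0.854382; start (x,ẋ)=(0.778403, 2.353613) → end (x,ẋ)=(1.550501, 3.952382)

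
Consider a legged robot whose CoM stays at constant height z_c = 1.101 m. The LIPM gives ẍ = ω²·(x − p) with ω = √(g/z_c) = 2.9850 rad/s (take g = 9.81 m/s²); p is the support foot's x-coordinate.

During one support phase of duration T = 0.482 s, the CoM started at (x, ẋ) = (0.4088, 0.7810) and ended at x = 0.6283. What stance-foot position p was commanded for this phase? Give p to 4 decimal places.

ωT = 2.9850·0.482 = 1.438770; cosh(ωT) = 2.226363, sinh(ωT) = 1.989144
x(T) = p + (x₀−p)·cosh(ωT) + (ẋ₀/ω)·sinh(ωT) ⇒ p·(1 − cosh) = x(T) − x₀·cosh − (ẋ₀/ω)·sinh
numerator   = 0.6283 − (0.4088)·2.226363 − (0.7810/2.9850)·1.989144 = -0.802280
denominator = 1 − 2.226363 = -1.226363
p = -0.802280 / -1.226363 = 0.6542

p = 0.6542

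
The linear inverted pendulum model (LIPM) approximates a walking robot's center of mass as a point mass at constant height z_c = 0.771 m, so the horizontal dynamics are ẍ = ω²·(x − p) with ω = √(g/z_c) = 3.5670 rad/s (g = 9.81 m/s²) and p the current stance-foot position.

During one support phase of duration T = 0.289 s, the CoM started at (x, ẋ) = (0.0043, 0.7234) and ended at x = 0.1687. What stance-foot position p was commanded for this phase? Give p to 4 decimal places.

ωT = 3.5670·0.289 = 1.030863; cosh(ωT) = 1.580092, sinh(ωT) = 1.223393
x(T) = p + (x₀−p)·cosh(ωT) + (ẋ₀/ω)·sinh(ωT) ⇒ p·(1 − cosh) = x(T) − x₀·cosh − (ẋ₀/ω)·sinh
numerator   = 0.1687 − (0.0043)·1.580092 − (0.7234/3.5670)·1.223393 = -0.086203
denominator = 1 − 1.580092 = -0.580092
p = -0.086203 / -0.580092 = 0.1486

p = 0.1486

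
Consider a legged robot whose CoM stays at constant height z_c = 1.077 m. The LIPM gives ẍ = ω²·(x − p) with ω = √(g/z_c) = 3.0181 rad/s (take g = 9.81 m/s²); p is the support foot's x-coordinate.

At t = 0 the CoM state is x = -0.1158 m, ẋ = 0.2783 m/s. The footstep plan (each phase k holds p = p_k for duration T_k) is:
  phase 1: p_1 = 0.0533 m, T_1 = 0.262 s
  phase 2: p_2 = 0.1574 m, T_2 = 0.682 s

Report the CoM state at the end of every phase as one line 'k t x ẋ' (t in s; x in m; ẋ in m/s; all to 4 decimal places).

1 0.2620 -0.0907 -0.0770
2 0.9440 -0.9285 -3.1917

phase 1: p=0.0533, T=0.262, ωT=0.790742, cosh=1.329270, sinh=0.875762; start (x,ẋ)=(-0.115800, 0.278300) → end (x,ẋ)=(-0.090725, -0.077019)
phase 2: p=0.1574, T=0.682, ωT=2.058344, cosh=3.980327, sinh=3.852662; start (x,ẋ)=(-0.090725, -0.077019) → end (x,ẋ)=(-0.928536, -3.191691)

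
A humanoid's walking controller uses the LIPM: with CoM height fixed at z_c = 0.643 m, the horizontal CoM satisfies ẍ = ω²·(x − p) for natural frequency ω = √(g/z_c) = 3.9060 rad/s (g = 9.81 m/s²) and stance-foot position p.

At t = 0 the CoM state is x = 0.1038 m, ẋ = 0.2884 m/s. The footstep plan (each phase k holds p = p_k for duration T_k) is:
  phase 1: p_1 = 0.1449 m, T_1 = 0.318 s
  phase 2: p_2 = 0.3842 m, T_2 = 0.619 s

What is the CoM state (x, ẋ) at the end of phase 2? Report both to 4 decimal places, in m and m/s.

phase 1: p=0.1449, T=0.318, ωT=1.242108, cosh=1.875840, sinh=1.587065; start (x,ẋ)=(0.103800, 0.288400) → end (x,ẋ)=(0.184984, 0.286210)
phase 2: p=0.3842, T=0.619, ωT=2.417814, cosh=5.655209, sinh=5.566093; start (x,ẋ)=(0.184984, 0.286210) → end (x,ẋ)=(-0.334555, -2.712605)

x = -0.3346, ẋ = -2.7126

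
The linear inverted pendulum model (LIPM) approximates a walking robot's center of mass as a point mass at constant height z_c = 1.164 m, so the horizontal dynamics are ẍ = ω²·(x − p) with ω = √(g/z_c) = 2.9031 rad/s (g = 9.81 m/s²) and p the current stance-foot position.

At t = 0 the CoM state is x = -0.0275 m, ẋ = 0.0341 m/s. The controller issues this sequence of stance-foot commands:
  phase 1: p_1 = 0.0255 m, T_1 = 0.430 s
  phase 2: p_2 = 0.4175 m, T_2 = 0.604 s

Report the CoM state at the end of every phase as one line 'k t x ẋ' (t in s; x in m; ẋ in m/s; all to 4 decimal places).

phase 1: p=0.0255, T=0.430, ωT=1.248333, cosh=1.885756, sinh=1.598773; start (x,ẋ)=(-0.027500, 0.034100) → end (x,ẋ)=(-0.055666, -0.181690)
phase 2: p=0.4175, T=0.604, ωT=1.753472, cosh=2.973896, sinh=2.800724; start (x,ẋ)=(-0.055666, -0.181690) → end (x,ẋ)=(-1.164928, -4.387534)

1 0.4300 -0.0557 -0.1817
2 1.0340 -1.1649 -4.3875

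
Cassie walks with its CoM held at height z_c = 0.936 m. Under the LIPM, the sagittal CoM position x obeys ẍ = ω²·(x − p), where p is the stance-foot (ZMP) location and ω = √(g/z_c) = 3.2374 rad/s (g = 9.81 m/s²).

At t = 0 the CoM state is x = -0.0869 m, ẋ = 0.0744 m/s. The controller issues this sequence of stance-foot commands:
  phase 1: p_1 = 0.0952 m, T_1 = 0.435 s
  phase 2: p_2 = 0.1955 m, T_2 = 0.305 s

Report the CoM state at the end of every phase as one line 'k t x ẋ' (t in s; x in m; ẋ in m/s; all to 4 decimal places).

1 0.4350 -0.2552 -0.9720
2 0.7400 -0.8404 -3.1720

phase 1: p=0.0952, T=0.435, ωT=1.408269, cosh=2.166719, sinh=1.922153; start (x,ẋ)=(-0.086900, 0.074400) → end (x,ẋ)=(-0.255186, -0.971964)
phase 2: p=0.1955, T=0.305, ωT=0.987407, cosh=1.528403, sinh=1.155862; start (x,ẋ)=(-0.255186, -0.971964) → end (x,ẋ)=(-0.840354, -3.172013)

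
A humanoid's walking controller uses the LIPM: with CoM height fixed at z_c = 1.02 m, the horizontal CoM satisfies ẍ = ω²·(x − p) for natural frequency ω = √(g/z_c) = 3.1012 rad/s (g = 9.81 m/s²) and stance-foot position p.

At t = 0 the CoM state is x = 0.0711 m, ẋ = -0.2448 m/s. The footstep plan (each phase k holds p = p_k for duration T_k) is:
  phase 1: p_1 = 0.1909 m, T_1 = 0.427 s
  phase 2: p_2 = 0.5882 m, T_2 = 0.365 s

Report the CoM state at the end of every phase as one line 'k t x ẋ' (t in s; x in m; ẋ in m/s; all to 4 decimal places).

phase 1: p=0.1909, T=0.427, ωT=1.324212, cosh=2.012618, sinh=1.746606; start (x,ẋ)=(0.071100, -0.244800) → end (x,ẋ)=(-0.188084, -1.141594)
phase 2: p=0.5882, T=0.365, ωT=1.131938, cosh=1.712035, sinh=1.389627; start (x,ẋ)=(-0.188084, -1.141594) → end (x,ẋ)=(-1.252366, -5.299853)

1 0.4270 -0.1881 -1.1416
2 0.7920 -1.2524 -5.2999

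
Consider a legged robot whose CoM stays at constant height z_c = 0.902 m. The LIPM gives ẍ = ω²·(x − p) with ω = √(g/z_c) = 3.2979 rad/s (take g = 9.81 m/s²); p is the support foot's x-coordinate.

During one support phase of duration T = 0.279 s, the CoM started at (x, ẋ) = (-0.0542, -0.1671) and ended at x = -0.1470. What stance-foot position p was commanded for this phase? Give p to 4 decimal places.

p = 0.0324

ωT = 3.2979·0.279 = 0.920114; cosh(ωT) = 1.454025, sinh(ωT) = 1.055552
x(T) = p + (x₀−p)·cosh(ωT) + (ẋ₀/ω)·sinh(ωT) ⇒ p·(1 − cosh) = x(T) − x₀·cosh − (ẋ₀/ω)·sinh
numerator   = -0.1470 − (-0.0542)·1.454025 − (-0.1671/3.2979)·1.055552 = -0.014709
denominator = 1 − 1.454025 = -0.454025
p = -0.014709 / -0.454025 = 0.0324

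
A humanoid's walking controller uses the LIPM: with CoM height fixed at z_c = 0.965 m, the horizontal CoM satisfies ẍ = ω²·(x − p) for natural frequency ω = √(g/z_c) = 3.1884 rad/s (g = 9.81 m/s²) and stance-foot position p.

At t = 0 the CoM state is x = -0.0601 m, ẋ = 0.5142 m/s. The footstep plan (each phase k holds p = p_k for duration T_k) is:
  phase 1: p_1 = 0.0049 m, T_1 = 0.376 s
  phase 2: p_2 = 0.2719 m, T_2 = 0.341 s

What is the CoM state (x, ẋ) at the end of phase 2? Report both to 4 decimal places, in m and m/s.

phase 1: p=0.0049, T=0.376, ωT=1.198838, cosh=1.808903, sinh=1.507359; start (x,ẋ)=(-0.060100, 0.514200) → end (x,ẋ)=(0.130416, 0.617744)
phase 2: p=0.2719, T=0.341, ωT=1.087244, cosh=1.651617, sinh=1.314473; start (x,ẋ)=(0.130416, 0.617744) → end (x,ẋ)=(0.292899, 0.427309)

x = 0.2929, ẋ = 0.4273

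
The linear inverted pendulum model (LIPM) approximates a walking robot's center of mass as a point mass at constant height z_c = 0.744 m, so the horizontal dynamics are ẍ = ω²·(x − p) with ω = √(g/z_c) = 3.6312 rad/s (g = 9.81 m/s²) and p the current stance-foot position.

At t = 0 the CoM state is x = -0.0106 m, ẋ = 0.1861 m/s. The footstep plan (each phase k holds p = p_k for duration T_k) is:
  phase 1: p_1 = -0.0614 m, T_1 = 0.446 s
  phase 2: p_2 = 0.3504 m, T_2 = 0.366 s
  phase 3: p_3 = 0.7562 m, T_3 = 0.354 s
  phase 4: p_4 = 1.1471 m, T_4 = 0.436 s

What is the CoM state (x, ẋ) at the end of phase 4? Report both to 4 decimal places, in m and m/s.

phase 1: p=-0.0614, T=0.446, ωT=1.619515, cosh=2.624318, sinh=2.426323; start (x,ẋ)=(-0.010600, 0.186100) → end (x,ẋ)=(0.196265, 0.935957)
phase 2: p=0.3504, T=0.366, ωT=1.329019, cosh=2.021037, sinh=1.756300; start (x,ẋ)=(0.196265, 0.935957) → end (x,ẋ)=(0.491581, 0.908612)
phase 3: p=0.7562, T=0.354, ωT=1.285445, cosh=1.946402, sinh=1.669874; start (x,ẋ)=(0.491581, 0.908612) → end (x,ẋ)=(0.658988, 0.163971)
phase 4: p=1.1471, T=0.436, ωT=1.583203, cosh=2.537924, sinh=2.332608; start (x,ẋ)=(0.658988, 0.163971) → end (x,ẋ)=(0.013640, -3.718245)

x = 0.0136, ẋ = -3.7182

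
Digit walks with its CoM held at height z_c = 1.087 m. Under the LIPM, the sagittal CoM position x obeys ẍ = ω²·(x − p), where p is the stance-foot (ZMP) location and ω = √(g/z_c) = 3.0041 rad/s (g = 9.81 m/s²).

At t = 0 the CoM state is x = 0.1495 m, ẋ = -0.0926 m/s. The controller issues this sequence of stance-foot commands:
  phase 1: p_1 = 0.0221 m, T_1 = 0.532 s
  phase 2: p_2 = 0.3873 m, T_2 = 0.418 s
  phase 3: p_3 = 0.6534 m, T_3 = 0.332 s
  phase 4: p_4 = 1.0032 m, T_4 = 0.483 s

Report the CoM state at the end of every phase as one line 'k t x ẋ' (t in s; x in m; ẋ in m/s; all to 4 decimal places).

1 0.5320 0.2768 0.6691
2 0.9500 0.5369 0.7346
3 1.2820 0.7603 0.7213
4 1.7650 0.9408 0.1524

phase 1: p=0.0221, T=0.532, ωT=1.598181, cosh=2.573148, sinh=2.370884; start (x,ẋ)=(0.149500, -0.092600) → end (x,ẋ)=(0.276838, 0.669117)
phase 2: p=0.3873, T=0.418, ωT=1.255714, cosh=1.897608, sinh=1.612735; start (x,ẋ)=(0.276838, 0.669117) → end (x,ẋ)=(0.536898, 0.734551)
phase 3: p=0.6534, T=0.332, ωT=0.997361, cosh=1.539985, sinh=1.171133; start (x,ẋ)=(0.536898, 0.734551) → end (x,ẋ)=(0.760349, 0.721319)
phase 4: p=1.0032, T=0.483, ωT=1.450980, cosh=2.250818, sinh=2.016478; start (x,ẋ)=(0.760349, 0.721319) → end (x,ẋ)=(0.940766, 0.152440)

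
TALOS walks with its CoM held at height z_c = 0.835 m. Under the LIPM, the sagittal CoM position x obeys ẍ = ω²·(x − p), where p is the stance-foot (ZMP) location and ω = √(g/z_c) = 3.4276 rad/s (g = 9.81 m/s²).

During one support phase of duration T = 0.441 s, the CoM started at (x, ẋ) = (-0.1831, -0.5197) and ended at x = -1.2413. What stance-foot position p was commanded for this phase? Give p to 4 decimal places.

ωT = 3.4276·0.441 = 1.511572; cosh(ωT) = 2.377207, sinh(ωT) = 2.156644
x(T) = p + (x₀−p)·cosh(ωT) + (ẋ₀/ω)·sinh(ωT) ⇒ p·(1 − cosh) = x(T) − x₀·cosh − (ẋ₀/ω)·sinh
numerator   = -1.2413 − (-0.1831)·2.377207 − (-0.5197/3.4276)·2.156644 = -0.479039
denominator = 1 − 2.377207 = -1.377207
p = -0.479039 / -1.377207 = 0.3478

p = 0.3478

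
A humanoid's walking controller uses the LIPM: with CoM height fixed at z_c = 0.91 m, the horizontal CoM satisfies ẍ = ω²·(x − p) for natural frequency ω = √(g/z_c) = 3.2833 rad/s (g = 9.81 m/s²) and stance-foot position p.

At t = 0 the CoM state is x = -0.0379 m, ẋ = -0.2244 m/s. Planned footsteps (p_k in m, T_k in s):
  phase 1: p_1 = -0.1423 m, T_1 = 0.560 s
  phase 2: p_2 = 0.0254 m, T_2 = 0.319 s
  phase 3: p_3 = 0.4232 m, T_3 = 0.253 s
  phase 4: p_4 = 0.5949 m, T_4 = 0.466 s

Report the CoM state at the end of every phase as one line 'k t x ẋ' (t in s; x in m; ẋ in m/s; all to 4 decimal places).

phase 1: p=-0.1423, T=0.560, ωT=1.838648, cosh=3.223532, sinh=3.064499; start (x,ẋ)=(-0.037900, -0.224400) → end (x,ẋ)=(-0.015209, 0.327078)
phase 2: p=0.0254, T=0.319, ωT=1.047373, cosh=1.600506, sinh=1.249647; start (x,ẋ)=(-0.015209, 0.327078) → end (x,ẋ)=(0.084893, 0.356872)
phase 3: p=0.4232, T=0.253, ωT=0.830675, cosh=1.365311, sinh=0.929556; start (x,ẋ)=(0.084893, 0.356872) → end (x,ẋ)=(0.062342, -0.545276)
phase 4: p=0.5949, T=0.466, ωT=1.530018, cosh=2.417395, sinh=2.200864; start (x,ẋ)=(0.062342, -0.545276) → end (x,ẋ)=(-1.058013, -5.166462)

1 0.5600 -0.0152 0.3271
2 0.8790 0.0849 0.3569
3 1.1320 0.0623 -0.5453
4 1.5980 -1.0580 -5.1665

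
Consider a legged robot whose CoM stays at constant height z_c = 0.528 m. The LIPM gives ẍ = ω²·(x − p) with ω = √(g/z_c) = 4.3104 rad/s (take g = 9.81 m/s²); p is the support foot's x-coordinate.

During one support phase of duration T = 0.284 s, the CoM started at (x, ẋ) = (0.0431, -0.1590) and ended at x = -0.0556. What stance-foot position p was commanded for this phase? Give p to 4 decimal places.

p = 0.0919

ωT = 4.3104·0.284 = 1.224154; cosh(ωT) = 1.847646, sinh(ωT) = 1.553640
x(T) = p + (x₀−p)·cosh(ωT) + (ẋ₀/ω)·sinh(ωT) ⇒ p·(1 − cosh) = x(T) − x₀·cosh − (ẋ₀/ω)·sinh
numerator   = -0.0556 − (0.0431)·1.847646 − (-0.1590/4.3104)·1.553640 = -0.077924
denominator = 1 − 1.847646 = -0.847646
p = -0.077924 / -0.847646 = 0.0919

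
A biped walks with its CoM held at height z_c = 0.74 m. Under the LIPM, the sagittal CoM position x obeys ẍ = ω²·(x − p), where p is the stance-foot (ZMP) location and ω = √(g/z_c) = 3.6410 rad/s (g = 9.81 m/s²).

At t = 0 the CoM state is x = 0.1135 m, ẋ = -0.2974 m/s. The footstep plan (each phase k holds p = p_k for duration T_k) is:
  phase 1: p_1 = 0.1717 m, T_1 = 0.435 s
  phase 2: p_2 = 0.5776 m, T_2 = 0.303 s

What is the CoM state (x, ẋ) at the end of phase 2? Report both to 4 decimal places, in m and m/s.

x = -1.1279, ẋ = -5.7252

phase 1: p=0.1717, T=0.435, ωT=1.583835, cosh=2.539399, sinh=2.334212; start (x,ẋ)=(0.113500, -0.297400) → end (x,ẋ)=(-0.166753, -1.249851)
phase 2: p=0.5776, T=0.303, ωT=1.103223, cosh=1.672832, sinh=1.341032; start (x,ẋ)=(-0.166753, -1.249851) → end (x,ẋ)=(-1.127916, -5.725244)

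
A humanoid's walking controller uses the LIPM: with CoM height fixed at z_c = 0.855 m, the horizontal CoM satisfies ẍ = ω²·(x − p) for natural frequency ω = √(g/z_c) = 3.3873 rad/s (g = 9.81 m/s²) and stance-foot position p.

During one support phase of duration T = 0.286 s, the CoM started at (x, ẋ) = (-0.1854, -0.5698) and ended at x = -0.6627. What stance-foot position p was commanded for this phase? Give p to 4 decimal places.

ωT = 3.3873·0.286 = 0.968768; cosh(ωT) = 1.507123, sinh(ωT) = 1.127573
x(T) = p + (x₀−p)·cosh(ωT) + (ẋ₀/ω)·sinh(ωT) ⇒ p·(1 − cosh) = x(T) − x₀·cosh − (ẋ₀/ω)·sinh
numerator   = -0.6627 − (-0.1854)·1.507123 − (-0.5698/3.3873)·1.127573 = -0.193603
denominator = 1 − 1.507123 = -0.507123
p = -0.193603 / -0.507123 = 0.3818

p = 0.3818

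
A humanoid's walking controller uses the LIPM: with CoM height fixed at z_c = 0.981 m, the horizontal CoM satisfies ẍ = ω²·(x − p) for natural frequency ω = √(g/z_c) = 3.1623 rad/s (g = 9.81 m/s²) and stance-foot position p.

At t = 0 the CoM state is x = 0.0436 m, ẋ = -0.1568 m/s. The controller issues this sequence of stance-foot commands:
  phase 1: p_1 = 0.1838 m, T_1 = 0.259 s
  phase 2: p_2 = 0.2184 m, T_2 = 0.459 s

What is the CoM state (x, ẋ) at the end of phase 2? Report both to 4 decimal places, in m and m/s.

phase 1: p=0.1838, T=0.259, ωT=0.819036, cosh=1.354584, sinh=0.913727; start (x,ẋ)=(0.043600, -0.156800) → end (x,ẋ)=(-0.051419, -0.617504)
phase 2: p=0.2184, T=0.459, ωT=1.451496, cosh=2.251858, sinh=2.017638; start (x,ẋ)=(-0.051419, -0.617504) → end (x,ẋ)=(-0.783179, -3.112078)

x = -0.7832, ẋ = -3.1121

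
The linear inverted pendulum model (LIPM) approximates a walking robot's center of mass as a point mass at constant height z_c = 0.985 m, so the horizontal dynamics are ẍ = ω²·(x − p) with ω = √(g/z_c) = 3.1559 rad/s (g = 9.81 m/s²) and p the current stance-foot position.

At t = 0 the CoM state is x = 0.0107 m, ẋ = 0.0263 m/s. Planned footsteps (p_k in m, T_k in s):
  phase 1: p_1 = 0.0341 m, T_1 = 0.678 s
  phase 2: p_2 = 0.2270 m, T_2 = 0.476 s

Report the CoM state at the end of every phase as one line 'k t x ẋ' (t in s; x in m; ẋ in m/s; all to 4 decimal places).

1 0.6780 -0.0318 -0.1961
2 1.1540 -0.5156 -2.2054

phase 1: p=0.0341, T=0.678, ωT=2.139700, cosh=4.307290, sinh=4.189600; start (x,ẋ)=(0.010700, 0.026300) → end (x,ẋ)=(-0.031776, -0.196112)
phase 2: p=0.2270, T=0.476, ωT=1.502208, cosh=2.357118, sinh=2.134480; start (x,ẋ)=(-0.031776, -0.196112) → end (x,ẋ)=(-0.515605, -2.205428)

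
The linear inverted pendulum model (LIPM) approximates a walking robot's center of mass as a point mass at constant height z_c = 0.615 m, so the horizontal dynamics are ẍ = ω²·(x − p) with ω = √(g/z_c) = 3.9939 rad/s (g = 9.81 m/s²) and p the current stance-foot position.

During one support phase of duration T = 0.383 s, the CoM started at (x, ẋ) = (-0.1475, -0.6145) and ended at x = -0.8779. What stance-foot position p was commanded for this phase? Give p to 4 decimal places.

p = 0.1292

ωT = 3.9939·0.383 = 1.529664; cosh(ωT) = 2.416616, sinh(ωT) = 2.200008
x(T) = p + (x₀−p)·cosh(ωT) + (ẋ₀/ω)·sinh(ωT) ⇒ p·(1 − cosh) = x(T) − x₀·cosh − (ẋ₀/ω)·sinh
numerator   = -0.8779 − (-0.1475)·2.416616 − (-0.6145/3.9939)·2.200008 = -0.182957
denominator = 1 − 2.416616 = -1.416616
p = -0.182957 / -1.416616 = 0.1292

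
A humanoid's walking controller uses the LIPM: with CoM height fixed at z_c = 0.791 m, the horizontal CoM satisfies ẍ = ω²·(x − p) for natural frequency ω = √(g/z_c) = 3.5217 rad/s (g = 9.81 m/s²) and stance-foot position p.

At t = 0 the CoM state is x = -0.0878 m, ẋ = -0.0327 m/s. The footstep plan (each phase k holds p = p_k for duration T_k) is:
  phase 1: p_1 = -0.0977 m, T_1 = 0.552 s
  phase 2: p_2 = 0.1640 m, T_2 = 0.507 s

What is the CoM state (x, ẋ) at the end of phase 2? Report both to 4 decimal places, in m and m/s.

x = -0.6251, ẋ = -2.6261

phase 1: p=-0.0977, T=0.552, ωT=1.943978, cosh=3.564812, sinh=3.421679; start (x,ẋ)=(-0.087800, -0.032700) → end (x,ẋ)=(-0.094180, 0.002727)
phase 2: p=0.1640, T=0.507, ωT=1.785502, cosh=3.065142, sinh=2.897429; start (x,ẋ)=(-0.094180, 0.002727) → end (x,ẋ)=(-0.625114, -2.626075)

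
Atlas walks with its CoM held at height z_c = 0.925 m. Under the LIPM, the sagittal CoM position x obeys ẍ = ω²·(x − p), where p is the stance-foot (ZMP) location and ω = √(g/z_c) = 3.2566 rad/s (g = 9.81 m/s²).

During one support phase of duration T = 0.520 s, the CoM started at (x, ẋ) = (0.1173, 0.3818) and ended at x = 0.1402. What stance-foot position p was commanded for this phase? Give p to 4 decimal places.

p = 0.2747

ωT = 3.2566·0.520 = 1.693432; cosh(ωT) = 2.811000, sinh(ωT) = 2.627112
x(T) = p + (x₀−p)·cosh(ωT) + (ẋ₀/ω)·sinh(ωT) ⇒ p·(1 − cosh) = x(T) − x₀·cosh − (ẋ₀/ω)·sinh
numerator   = 0.1402 − (0.1173)·2.811000 − (0.3818/3.2566)·2.627112 = -0.497530
denominator = 1 − 2.811000 = -1.811000
p = -0.497530 / -1.811000 = 0.2747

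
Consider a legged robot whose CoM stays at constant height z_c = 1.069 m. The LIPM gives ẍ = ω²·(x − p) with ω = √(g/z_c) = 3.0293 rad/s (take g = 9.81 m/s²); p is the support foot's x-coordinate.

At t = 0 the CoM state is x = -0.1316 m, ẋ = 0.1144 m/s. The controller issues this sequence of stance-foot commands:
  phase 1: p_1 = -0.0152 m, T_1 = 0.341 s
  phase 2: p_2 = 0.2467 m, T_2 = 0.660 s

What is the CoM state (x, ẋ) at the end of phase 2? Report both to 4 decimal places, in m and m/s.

x = -1.5574, ẋ = -5.3351

phase 1: p=-0.0152, T=0.341, ωT=1.032991, cosh=1.582699, sinh=1.226758; start (x,ẋ)=(-0.131600, 0.114400) → end (x,ẋ)=(-0.153098, -0.251507)
phase 2: p=0.2467, T=0.660, ωT=1.999338, cosh=3.759796, sinh=3.624371; start (x,ẋ)=(-0.153098, -0.251507) → end (x,ẋ)=(-1.557372, -5.335123)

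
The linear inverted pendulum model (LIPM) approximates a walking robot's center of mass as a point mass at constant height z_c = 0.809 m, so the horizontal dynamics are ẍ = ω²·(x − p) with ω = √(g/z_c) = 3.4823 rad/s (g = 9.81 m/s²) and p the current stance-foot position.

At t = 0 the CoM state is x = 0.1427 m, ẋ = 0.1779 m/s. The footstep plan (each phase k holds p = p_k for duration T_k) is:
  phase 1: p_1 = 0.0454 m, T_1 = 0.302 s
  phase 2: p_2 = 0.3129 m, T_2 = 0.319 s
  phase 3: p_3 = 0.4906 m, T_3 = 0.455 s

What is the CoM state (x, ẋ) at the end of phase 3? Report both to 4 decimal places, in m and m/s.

x = 1.1950, ẋ = 2.6388

phase 1: p=0.0454, T=0.302, ωT=1.051655, cosh=1.605871, sinh=1.256512; start (x,ẋ)=(0.142700, 0.177900) → end (x,ẋ)=(0.265843, 0.711426)
phase 2: p=0.3129, T=0.319, ωT=1.110854, cosh=1.683114, sinh=1.353836; start (x,ẋ)=(0.265843, 0.711426) → end (x,ẋ)=(0.510283, 0.975560)
phase 3: p=0.4906, T=0.455, ωT=1.584447, cosh=2.540826, sinh=2.335765; start (x,ẋ)=(0.510283, 0.975560) → end (x,ẋ)=(1.194970, 2.638824)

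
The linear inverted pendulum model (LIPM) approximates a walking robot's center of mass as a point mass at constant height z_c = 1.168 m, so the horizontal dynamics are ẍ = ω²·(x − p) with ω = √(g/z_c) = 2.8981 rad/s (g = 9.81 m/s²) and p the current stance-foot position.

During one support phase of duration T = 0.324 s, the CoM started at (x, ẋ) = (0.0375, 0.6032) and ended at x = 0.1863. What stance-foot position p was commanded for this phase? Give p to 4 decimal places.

ωT = 2.8981·0.324 = 0.938984; cosh(ωT) = 1.474204, sinh(ωT) = 1.083179
x(T) = p + (x₀−p)·cosh(ωT) + (ẋ₀/ω)·sinh(ωT) ⇒ p·(1 − cosh) = x(T) − x₀·cosh − (ẋ₀/ω)·sinh
numerator   = 0.1863 − (0.0375)·1.474204 − (0.6032/2.8981)·1.083179 = -0.094432
denominator = 1 − 1.474204 = -0.474204
p = -0.094432 / -0.474204 = 0.1991

p = 0.1991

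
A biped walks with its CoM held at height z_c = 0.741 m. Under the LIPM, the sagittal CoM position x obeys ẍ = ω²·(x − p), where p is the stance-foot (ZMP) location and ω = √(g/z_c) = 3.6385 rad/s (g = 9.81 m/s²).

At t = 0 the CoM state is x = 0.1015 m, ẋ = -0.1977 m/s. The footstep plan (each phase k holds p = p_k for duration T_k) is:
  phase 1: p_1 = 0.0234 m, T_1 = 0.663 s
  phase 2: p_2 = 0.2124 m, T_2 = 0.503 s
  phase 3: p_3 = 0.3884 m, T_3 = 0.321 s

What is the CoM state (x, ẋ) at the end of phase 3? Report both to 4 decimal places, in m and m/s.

x = 0.8376, ẋ = 1.8656

phase 1: p=0.0234, T=0.663, ωT=2.412326, cosh=5.624745, sinh=5.535138; start (x,ẋ)=(0.101500, -0.197700) → end (x,ẋ)=(0.161938, 0.460891)
phase 2: p=0.2124, T=0.503, ωT=1.830166, cosh=3.197653, sinh=3.037266; start (x,ẋ)=(0.161938, 0.460891) → end (x,ẋ)=(0.435771, 0.916104)
phase 3: p=0.3884, T=0.321, ωT=1.167959, cosh=1.763211, sinh=1.452210; start (x,ẋ)=(0.435771, 0.916104) → end (x,ẋ)=(0.837564, 1.865588)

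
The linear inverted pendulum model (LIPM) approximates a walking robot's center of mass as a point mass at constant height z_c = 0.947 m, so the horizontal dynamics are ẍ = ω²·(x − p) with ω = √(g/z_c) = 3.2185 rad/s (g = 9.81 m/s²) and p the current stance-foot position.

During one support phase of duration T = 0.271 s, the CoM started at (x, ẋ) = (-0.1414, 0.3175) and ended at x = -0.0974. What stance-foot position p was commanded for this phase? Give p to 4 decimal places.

p = -0.0096

ωT = 3.2185·0.271 = 0.872214; cosh(ωT) = 1.405113, sinh(ωT) = 0.987087
x(T) = p + (x₀−p)·cosh(ωT) + (ẋ₀/ω)·sinh(ωT) ⇒ p·(1 − cosh) = x(T) − x₀·cosh − (ẋ₀/ω)·sinh
numerator   = -0.0974 − (-0.1414)·1.405113 − (0.3175/3.2185)·0.987087 = 0.003908
denominator = 1 − 1.405113 = -0.405113
p = 0.003908 / -0.405113 = -0.0096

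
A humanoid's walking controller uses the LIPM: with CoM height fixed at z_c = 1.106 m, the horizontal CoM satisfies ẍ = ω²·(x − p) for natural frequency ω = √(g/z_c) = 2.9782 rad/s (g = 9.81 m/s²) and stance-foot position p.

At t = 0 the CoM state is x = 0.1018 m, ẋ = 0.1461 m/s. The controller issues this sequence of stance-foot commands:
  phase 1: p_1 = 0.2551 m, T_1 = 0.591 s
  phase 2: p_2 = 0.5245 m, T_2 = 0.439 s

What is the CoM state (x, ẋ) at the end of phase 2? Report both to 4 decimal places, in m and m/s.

x = -1.1346, ẋ = -4.6962

phase 1: p=0.2551, T=0.591, ωT=1.760116, cosh=2.992569, sinh=2.820544; start (x,ẋ)=(0.101800, 0.146100) → end (x,ẋ)=(-0.065295, -0.850528)
phase 2: p=0.5245, T=0.439, ωT=1.307430, cosh=1.983587, sinh=1.713073; start (x,ẋ)=(-0.065295, -0.850528) → end (x,ẋ)=(-1.134637, -4.696155)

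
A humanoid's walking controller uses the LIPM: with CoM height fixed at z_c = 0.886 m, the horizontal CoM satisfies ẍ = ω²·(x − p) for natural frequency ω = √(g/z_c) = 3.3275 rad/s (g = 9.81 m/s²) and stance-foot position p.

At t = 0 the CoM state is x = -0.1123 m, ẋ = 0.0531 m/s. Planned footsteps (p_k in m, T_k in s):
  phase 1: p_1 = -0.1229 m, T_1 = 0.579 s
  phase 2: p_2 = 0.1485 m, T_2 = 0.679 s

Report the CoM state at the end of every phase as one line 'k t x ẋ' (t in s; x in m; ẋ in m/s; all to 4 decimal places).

phase 1: p=-0.1229, T=0.579, ωT=1.926622, cosh=3.505960, sinh=3.360320; start (x,ẋ)=(-0.112300, 0.053100) → end (x,ẋ)=(-0.032113, 0.304690)
phase 2: p=0.1485, T=0.679, ωT=2.259373, cosh=4.840747, sinh=4.736331; start (x,ẋ)=(-0.032113, 0.304690) → end (x,ẋ)=(-0.292109, -1.371560)

1 0.5790 -0.0321 0.3047
2 1.2580 -0.2921 -1.3716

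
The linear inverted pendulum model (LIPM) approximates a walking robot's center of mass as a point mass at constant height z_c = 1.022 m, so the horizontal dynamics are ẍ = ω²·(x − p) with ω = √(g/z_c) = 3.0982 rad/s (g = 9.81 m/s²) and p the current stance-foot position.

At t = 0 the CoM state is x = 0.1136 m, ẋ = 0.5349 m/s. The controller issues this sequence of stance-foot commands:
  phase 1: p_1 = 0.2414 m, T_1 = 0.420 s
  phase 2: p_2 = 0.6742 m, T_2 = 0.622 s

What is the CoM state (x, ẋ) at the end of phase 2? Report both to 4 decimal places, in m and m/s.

phase 1: p=0.2414, T=0.420, ωT=1.301244, cosh=1.973029, sinh=1.700836; start (x,ẋ)=(0.113600, 0.534900) → end (x,ẋ)=(0.282894, 0.381927)
phase 2: p=0.6742, T=0.622, ωT=1.927080, cosh=3.507499, sinh=3.361926; start (x,ẋ)=(0.282894, 0.381927) → end (x,ẋ)=(-0.283868, -2.736204)

x = -0.2839, ẋ = -2.7362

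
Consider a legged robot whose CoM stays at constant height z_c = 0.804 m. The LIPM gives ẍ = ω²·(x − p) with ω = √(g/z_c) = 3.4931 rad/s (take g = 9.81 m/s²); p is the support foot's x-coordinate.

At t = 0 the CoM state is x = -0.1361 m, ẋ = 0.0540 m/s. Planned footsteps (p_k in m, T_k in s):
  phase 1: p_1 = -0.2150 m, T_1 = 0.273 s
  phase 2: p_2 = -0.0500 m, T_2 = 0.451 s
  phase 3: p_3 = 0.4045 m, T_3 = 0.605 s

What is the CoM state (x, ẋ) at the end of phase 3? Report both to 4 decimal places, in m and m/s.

phase 1: p=-0.2150, T=0.273, ωT=0.953616, cosh=1.490211, sinh=1.104866; start (x,ẋ)=(-0.136100, 0.054000) → end (x,ẋ)=(-0.080342, 0.384979)
phase 2: p=-0.0500, T=0.451, ωT=1.575388, cosh=2.519772, sinh=2.312845; start (x,ẋ)=(-0.080342, 0.384979) → end (x,ẋ)=(0.128446, 0.724924)
phase 3: p=0.4045, T=0.605, ωT=2.113326, cosh=4.198276, sinh=4.077441; start (x,ẋ)=(0.128446, 0.724924) → end (x,ẋ)=(0.091742, -0.888379)

x = 0.0917, ẋ = -0.8884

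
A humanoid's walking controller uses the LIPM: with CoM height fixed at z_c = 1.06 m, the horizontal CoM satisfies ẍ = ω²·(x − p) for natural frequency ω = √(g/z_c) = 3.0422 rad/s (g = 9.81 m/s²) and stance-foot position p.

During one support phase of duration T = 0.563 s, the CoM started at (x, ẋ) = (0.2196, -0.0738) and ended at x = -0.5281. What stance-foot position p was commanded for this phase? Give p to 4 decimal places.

ωT = 3.0422·0.563 = 1.712759; cosh(ωT) = 2.862301, sinh(ωT) = 2.681934
x(T) = p + (x₀−p)·cosh(ωT) + (ẋ₀/ω)·sinh(ωT) ⇒ p·(1 − cosh) = x(T) − x₀·cosh − (ẋ₀/ω)·sinh
numerator   = -0.5281 − (0.2196)·2.862301 − (-0.0738/3.0422)·2.681934 = -1.091601
denominator = 1 − 2.862301 = -1.862301
p = -1.091601 / -1.862301 = 0.5862

p = 0.5862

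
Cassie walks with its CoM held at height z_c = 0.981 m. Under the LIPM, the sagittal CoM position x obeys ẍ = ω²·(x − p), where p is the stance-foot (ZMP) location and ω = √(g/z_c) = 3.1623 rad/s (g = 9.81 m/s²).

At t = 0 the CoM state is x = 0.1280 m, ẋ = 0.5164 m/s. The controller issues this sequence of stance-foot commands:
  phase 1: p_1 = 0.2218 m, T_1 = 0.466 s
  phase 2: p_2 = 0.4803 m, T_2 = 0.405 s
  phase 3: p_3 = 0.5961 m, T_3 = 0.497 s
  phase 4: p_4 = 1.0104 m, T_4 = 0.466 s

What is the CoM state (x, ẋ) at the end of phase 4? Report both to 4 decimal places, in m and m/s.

phase 1: p=0.2218, T=0.466, ωT=1.473632, cosh=2.297076, sinh=2.067984; start (x,ẋ)=(0.128000, 0.516400) → end (x,ẋ)=(0.344034, 0.572797)
phase 2: p=0.4803, T=0.405, ωT=1.280732, cosh=1.938553, sinh=1.660719; start (x,ẋ)=(0.344034, 0.572797) → end (x,ẋ)=(0.516952, 0.394768)
phase 3: p=0.5961, T=0.497, ωT=1.571663, cosh=2.511174, sinh=2.303475; start (x,ẋ)=(0.516952, 0.394768) → end (x,ẋ)=(0.684901, 0.414792)
phase 4: p=1.0104, T=0.466, ωT=1.473632, cosh=2.297076, sinh=2.067984; start (x,ẋ)=(0.684901, 0.414792) → end (x,ẋ)=(0.533956, -1.175822)

x = 0.5340, ẋ = -1.1758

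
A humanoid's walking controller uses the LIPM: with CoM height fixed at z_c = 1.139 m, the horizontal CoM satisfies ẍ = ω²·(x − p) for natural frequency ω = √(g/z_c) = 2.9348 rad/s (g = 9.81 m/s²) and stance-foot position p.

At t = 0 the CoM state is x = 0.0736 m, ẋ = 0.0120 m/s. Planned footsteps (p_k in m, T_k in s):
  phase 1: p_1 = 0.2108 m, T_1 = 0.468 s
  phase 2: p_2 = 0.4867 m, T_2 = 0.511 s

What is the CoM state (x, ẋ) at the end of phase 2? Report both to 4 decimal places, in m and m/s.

x = -1.3437, ẋ = -5.1677

phase 1: p=0.2108, T=0.468, ωT=1.373486, cosh=2.101159, sinh=1.847936; start (x,ẋ)=(0.073600, 0.012000) → end (x,ẋ)=(-0.069923, -0.718866)
phase 2: p=0.4867, T=0.511, ωT=1.499683, cosh=2.351734, sinh=2.128533; start (x,ẋ)=(-0.069923, -0.718866) → end (x,ẋ)=(-1.343704, -5.167706)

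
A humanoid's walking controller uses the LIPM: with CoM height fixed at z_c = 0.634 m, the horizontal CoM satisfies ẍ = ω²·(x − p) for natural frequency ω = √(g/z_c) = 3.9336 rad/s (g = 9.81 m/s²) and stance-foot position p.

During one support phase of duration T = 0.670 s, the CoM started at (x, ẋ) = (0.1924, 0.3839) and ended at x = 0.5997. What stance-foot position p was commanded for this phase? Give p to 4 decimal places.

p = 0.2373

ωT = 3.9336·0.670 = 2.635512; cosh(ωT) = 7.011068, sinh(ωT) = 6.939386
x(T) = p + (x₀−p)·cosh(ωT) + (ẋ₀/ω)·sinh(ωT) ⇒ p·(1 − cosh) = x(T) − x₀·cosh − (ẋ₀/ω)·sinh
numerator   = 0.5997 − (0.1924)·7.011068 − (0.3839/3.9336)·6.939386 = -1.426479
denominator = 1 − 7.011068 = -6.011068
p = -1.426479 / -6.011068 = 0.2373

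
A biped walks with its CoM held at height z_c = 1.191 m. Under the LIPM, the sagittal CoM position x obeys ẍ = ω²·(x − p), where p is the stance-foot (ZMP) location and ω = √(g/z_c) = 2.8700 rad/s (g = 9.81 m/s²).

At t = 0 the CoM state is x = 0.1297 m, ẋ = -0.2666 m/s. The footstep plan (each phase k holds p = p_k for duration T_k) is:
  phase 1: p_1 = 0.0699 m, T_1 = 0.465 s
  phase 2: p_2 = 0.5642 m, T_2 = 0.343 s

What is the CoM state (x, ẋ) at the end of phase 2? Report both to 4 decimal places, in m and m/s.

phase 1: p=0.0699, T=0.465, ωT=1.334550, cosh=2.030781, sinh=1.767505; start (x,ẋ)=(0.129700, -0.266600) → end (x,ẋ)=(0.027154, -0.238057)
phase 2: p=0.5642, T=0.343, ωT=0.984410, cosh=1.524946, sinh=1.151286; start (x,ẋ)=(0.027154, -0.238057) → end (x,ẋ)=(-0.350262, -2.137527)

x = -0.3503, ẋ = -2.1375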